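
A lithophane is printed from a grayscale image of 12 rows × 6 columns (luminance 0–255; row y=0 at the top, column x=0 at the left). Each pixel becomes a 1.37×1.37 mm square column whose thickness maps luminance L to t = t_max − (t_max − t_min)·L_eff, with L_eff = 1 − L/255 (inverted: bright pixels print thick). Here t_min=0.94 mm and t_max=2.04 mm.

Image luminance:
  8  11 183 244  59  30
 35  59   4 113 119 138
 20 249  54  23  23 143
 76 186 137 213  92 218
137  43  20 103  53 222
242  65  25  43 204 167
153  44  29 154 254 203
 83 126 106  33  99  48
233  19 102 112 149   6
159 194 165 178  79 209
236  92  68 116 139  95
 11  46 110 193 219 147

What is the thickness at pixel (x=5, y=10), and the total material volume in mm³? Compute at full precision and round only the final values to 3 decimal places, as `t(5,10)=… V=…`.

t(5,10)=1.350 V=193.176

span = t_max - t_min = 2.04 - 0.94 = 1.100
L(5,10) = 95, L_eff = 1 - 95/255 = 0.627451 (inverted)
t(5,10) = 2.04 - 1.100·0.627451 = 1.350
Σt over all 12·6 pixels = 131227/1275 ≈ 102.9231373
V = pitch²·Σt = 1.37²·131227/1275 = 193.176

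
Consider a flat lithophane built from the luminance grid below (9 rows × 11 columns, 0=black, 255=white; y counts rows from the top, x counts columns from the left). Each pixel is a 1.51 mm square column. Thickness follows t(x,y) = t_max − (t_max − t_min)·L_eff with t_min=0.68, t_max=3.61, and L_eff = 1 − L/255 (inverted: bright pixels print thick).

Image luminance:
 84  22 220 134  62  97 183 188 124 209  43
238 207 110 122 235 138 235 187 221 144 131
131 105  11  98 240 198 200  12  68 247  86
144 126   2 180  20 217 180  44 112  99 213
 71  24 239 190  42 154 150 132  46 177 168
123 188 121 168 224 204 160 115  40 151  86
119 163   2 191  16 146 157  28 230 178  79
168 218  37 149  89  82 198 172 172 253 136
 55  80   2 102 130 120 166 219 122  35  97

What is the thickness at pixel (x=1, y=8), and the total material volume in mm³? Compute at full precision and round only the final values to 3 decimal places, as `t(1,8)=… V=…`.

span = t_max - t_min = 3.61 - 0.68 = 2.930
L(1,8) = 80, L_eff = 1 - 80/255 = 0.686275 (inverted)
t(1,8) = 3.61 - 2.930·0.686275 = 1.599
Σt over all 9·11 pixels = 5569903/25500 ≈ 218.4275686
V = pitch²·Σt = 1.51²·5569903/25500 = 498.037

t(1,8)=1.599 V=498.037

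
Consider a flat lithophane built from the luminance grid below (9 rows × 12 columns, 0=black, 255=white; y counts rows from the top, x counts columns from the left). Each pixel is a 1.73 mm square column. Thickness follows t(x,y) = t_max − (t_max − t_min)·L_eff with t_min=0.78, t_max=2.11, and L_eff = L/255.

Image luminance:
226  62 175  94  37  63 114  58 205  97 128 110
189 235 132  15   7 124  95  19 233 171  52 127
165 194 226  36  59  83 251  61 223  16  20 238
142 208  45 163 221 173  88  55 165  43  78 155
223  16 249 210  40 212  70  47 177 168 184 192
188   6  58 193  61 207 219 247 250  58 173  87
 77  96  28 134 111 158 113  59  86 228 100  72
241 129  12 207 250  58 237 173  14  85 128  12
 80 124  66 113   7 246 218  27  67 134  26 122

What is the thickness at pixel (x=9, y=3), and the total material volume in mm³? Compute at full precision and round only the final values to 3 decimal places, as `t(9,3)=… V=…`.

span = t_max - t_min = 2.11 - 0.78 = 1.330
L(9,3) = 43, L_eff = 43/255 = 0.168627
t(9,3) = 2.11 - 1.330·0.168627 = 1.886
Σt over all 9·12 pixels = 1340741/8500 ≈ 157.7342353
V = pitch²·Σt = 1.73²·1340741/8500 = 472.083

t(9,3)=1.886 V=472.083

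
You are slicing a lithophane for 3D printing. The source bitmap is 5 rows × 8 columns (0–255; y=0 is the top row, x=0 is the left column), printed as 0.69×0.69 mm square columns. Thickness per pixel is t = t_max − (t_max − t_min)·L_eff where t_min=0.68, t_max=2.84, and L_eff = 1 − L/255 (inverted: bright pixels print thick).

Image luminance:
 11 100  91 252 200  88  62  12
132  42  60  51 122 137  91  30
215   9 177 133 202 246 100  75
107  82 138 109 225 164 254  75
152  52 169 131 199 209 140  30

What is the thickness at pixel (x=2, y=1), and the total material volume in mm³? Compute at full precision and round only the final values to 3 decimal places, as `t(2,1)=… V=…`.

t(2,1)=1.188 V=32.606

span = t_max - t_min = 2.84 - 0.68 = 2.160
L(2,1) = 60, L_eff = 1 - 60/255 = 0.764706 (inverted)
t(2,1) = 2.84 - 2.160·0.764706 = 1.188
Σt over all 5·8 pixels = 145532/2125 ≈ 68.4856471
V = pitch²·Σt = 0.69²·145532/2125 = 32.606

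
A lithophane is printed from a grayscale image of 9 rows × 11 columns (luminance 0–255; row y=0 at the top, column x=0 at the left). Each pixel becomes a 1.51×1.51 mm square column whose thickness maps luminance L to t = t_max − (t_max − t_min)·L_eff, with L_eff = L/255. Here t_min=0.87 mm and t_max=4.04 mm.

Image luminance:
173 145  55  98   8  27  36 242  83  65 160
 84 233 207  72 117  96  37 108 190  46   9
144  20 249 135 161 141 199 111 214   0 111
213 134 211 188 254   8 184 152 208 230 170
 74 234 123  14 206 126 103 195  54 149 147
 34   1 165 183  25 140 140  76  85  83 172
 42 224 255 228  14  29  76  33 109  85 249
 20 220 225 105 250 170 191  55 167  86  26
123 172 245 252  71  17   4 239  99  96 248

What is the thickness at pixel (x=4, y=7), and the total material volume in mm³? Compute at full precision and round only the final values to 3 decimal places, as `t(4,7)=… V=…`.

t(4,7)=0.932 V=552.480

span = t_max - t_min = 4.04 - 0.87 = 3.170
L(4,7) = 250, L_eff = 250/255 = 0.980392
t(4,7) = 4.04 - 3.170·0.980392 = 0.932
Σt over all 9·11 pixels = 181729/750 ≈ 242.3053333
V = pitch²·Σt = 1.51²·181729/750 = 552.480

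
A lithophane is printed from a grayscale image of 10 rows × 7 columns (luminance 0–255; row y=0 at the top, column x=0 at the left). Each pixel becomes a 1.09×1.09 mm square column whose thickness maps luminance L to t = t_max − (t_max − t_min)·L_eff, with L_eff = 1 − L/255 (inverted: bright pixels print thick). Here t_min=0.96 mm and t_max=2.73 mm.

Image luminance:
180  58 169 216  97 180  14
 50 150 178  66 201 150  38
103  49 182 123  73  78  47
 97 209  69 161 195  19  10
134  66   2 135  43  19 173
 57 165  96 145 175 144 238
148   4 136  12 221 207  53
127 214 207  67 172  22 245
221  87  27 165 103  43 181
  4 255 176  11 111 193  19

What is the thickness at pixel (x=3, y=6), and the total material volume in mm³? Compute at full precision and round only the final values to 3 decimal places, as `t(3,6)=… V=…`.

span = t_max - t_min = 2.73 - 0.96 = 1.770
L(3,6) = 12, L_eff = 1 - 12/255 = 0.952941 (inverted)
t(3,6) = 2.73 - 1.770·0.952941 = 1.043
Σt over all 10·7 pixels = 210823/1700 ≈ 124.0135294
V = pitch²·Σt = 1.09²·210823/1700 = 147.340

t(3,6)=1.043 V=147.340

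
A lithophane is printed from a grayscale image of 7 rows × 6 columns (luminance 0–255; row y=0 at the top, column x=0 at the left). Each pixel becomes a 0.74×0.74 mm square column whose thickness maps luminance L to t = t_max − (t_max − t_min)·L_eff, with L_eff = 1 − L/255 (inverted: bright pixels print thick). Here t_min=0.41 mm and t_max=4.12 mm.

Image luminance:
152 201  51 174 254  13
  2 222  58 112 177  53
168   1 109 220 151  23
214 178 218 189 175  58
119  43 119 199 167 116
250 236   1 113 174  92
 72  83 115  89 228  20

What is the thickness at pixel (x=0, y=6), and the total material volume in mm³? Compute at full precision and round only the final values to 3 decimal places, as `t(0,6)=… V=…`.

span = t_max - t_min = 4.12 - 0.41 = 3.710
L(0,6) = 72, L_eff = 1 - 72/255 = 0.717647 (inverted)
t(0,6) = 4.12 - 3.710·0.717647 = 1.458
Σt over all 7·6 pixels = 815283/8500 ≈ 95.9156471
V = pitch²·Σt = 0.74²·815283/8500 = 52.523

t(0,6)=1.458 V=52.523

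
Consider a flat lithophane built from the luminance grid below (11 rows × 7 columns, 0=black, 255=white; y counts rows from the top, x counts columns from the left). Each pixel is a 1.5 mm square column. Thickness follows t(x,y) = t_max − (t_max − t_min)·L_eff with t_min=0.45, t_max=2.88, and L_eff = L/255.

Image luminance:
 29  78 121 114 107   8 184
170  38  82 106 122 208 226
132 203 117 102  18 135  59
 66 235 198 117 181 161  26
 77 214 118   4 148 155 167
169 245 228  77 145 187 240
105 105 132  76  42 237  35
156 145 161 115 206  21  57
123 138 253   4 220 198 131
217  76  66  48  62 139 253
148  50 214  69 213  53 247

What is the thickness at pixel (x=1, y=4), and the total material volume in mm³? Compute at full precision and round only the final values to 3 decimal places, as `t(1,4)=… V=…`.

t(1,4)=0.841 V=283.862

span = t_max - t_min = 2.88 - 0.45 = 2.430
L(1,4) = 214, L_eff = 214/255 = 0.839216
t(1,4) = 2.88 - 2.430·0.839216 = 0.841
Σt over all 11·7 pixels = 268092/2125 ≈ 126.1609412
V = pitch²·Σt = 1.5²·268092/2125 = 283.862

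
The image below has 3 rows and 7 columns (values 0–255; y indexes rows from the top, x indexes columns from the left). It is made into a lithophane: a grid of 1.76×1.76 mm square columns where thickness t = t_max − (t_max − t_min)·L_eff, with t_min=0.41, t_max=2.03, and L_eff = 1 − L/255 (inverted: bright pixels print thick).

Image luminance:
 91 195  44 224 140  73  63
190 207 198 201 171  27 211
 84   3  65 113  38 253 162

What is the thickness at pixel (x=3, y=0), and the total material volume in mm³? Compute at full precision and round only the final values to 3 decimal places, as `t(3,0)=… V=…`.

span = t_max - t_min = 2.03 - 0.41 = 1.620
L(3,0) = 224, L_eff = 1 - 224/255 = 0.121569 (inverted)
t(3,0) = 2.03 - 1.620·0.121569 = 1.833
Σt over all 3·7 pixels = 221847/8500 ≈ 26.0996471
V = pitch²·Σt = 1.76²·221847/8500 = 80.846

t(3,0)=1.833 V=80.846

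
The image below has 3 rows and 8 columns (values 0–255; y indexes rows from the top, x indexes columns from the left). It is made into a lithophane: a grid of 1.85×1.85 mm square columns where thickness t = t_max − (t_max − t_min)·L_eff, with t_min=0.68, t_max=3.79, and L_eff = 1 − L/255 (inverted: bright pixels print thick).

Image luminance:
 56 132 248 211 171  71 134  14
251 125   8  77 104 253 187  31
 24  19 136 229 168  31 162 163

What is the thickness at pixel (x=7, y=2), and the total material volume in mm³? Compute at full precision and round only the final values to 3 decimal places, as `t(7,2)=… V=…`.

t(7,2)=2.668 V=181.287

span = t_max - t_min = 3.79 - 0.68 = 3.110
L(7,2) = 163, L_eff = 1 - 163/255 = 0.360784 (inverted)
t(7,2) = 3.79 - 3.110·0.360784 = 2.668
Σt over all 3·8 pixels = 270143/5100 ≈ 52.9692157
V = pitch²·Σt = 1.85²·270143/5100 = 181.287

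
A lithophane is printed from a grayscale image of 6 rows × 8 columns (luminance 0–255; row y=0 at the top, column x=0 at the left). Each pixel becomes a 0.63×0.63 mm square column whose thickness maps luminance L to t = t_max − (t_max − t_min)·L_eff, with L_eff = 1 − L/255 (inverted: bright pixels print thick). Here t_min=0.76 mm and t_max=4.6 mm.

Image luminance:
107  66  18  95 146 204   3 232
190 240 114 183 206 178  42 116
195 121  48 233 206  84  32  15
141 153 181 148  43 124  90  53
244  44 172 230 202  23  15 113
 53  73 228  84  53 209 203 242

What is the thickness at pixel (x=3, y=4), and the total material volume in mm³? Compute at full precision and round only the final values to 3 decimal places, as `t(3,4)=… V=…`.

span = t_max - t_min = 4.6 - 0.76 = 3.840
L(3,4) = 230, L_eff = 1 - 230/255 = 0.098039 (inverted)
t(3,4) = 4.6 - 3.840·0.098039 = 4.224
Σt over all 6·8 pixels = 55152/425 ≈ 129.7694118
V = pitch²·Σt = 0.63²·55152/425 = 51.505

t(3,4)=4.224 V=51.505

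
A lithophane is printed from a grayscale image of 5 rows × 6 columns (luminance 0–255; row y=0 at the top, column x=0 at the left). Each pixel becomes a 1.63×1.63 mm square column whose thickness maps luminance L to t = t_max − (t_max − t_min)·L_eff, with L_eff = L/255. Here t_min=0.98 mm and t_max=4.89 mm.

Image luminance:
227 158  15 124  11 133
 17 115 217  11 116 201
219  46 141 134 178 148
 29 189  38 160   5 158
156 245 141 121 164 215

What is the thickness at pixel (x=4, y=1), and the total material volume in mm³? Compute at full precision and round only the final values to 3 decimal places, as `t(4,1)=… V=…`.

span = t_max - t_min = 4.89 - 0.98 = 3.910
L(4,1) = 116, L_eff = 116/255 = 0.454902
t(4,1) = 4.89 - 3.910·0.454902 = 3.111
Σt over all 5·6 pixels = 65957/750 ≈ 87.9426667
V = pitch²·Σt = 1.63²·65957/750 = 233.655

t(4,1)=3.111 V=233.655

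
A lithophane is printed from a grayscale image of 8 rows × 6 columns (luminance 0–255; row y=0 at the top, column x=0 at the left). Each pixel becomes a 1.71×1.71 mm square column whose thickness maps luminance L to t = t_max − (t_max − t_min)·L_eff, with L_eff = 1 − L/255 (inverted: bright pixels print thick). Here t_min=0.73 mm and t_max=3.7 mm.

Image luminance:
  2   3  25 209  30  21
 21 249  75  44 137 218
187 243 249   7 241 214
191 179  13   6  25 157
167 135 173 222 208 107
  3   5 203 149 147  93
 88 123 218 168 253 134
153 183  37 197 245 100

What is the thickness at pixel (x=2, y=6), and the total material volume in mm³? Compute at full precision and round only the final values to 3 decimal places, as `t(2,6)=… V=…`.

span = t_max - t_min = 3.7 - 0.73 = 2.970
L(2,6) = 218, L_eff = 1 - 218/255 = 0.145098 (inverted)
t(2,6) = 3.7 - 2.970·0.145098 = 3.269
Σt over all 8·6 pixels = 917283/8500 ≈ 107.9156471
V = pitch²·Σt = 1.71²·917283/8500 = 315.556

t(2,6)=3.269 V=315.556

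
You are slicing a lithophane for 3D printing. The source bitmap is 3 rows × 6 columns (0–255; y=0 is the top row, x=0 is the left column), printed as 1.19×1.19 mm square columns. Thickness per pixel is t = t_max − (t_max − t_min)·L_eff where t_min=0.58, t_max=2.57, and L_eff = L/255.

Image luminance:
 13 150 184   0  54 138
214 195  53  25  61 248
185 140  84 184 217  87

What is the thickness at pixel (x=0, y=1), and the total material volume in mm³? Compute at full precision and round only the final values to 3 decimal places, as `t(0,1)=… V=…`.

span = t_max - t_min = 2.57 - 0.58 = 1.990
L(0,1) = 214, L_eff = 214/255 = 0.839216
t(0,1) = 2.57 - 1.990·0.839216 = 0.900
Σt over all 3·6 pixels = 122577/4250 ≈ 28.8416471
V = pitch²·Σt = 1.19²·122577/4250 = 40.843

t(0,1)=0.900 V=40.843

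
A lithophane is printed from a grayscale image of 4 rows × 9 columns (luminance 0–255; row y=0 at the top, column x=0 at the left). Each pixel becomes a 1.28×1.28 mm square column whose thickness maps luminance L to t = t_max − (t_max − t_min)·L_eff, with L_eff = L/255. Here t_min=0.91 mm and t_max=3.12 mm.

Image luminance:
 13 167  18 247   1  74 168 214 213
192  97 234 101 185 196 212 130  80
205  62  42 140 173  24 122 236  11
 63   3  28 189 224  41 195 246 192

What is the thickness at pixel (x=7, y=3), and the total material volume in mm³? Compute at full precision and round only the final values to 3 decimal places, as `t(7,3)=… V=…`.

t(7,3)=0.988 V=116.748

span = t_max - t_min = 3.12 - 0.91 = 2.210
L(7,3) = 246, L_eff = 246/255 = 0.964706
t(7,3) = 3.12 - 2.210·0.964706 = 0.988
Σt over all 4·9 pixels = 53443/750 ≈ 71.2573333
V = pitch²·Σt = 1.28²·53443/750 = 116.748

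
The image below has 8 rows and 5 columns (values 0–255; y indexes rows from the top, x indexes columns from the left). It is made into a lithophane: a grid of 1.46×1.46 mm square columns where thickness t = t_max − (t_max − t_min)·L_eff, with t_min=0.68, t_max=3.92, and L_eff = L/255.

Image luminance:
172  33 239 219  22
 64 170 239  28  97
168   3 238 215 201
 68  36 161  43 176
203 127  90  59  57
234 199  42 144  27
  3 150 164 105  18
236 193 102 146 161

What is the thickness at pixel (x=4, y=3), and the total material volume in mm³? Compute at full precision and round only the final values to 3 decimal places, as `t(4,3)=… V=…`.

span = t_max - t_min = 3.92 - 0.68 = 3.240
L(4,3) = 176, L_eff = 176/255 = 0.690196
t(4,3) = 3.92 - 3.240·0.690196 = 1.684
Σt over all 8·5 pixels = 196796/2125 ≈ 92.6098824
V = pitch²·Σt = 1.46²·196796/2125 = 197.407

t(4,3)=1.684 V=197.407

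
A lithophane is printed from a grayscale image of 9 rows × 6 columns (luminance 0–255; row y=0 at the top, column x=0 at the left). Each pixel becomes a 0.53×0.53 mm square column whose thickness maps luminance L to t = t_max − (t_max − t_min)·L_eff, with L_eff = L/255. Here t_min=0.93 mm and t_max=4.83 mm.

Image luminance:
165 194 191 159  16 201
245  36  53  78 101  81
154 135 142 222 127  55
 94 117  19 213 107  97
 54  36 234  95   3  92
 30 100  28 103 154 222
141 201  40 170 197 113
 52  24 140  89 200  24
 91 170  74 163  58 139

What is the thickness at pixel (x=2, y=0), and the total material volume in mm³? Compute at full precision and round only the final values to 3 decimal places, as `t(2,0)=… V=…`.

t(2,0)=1.909 V=46.461

span = t_max - t_min = 4.83 - 0.93 = 3.900
L(2,0) = 191, L_eff = 191/255 = 0.749020
t(2,0) = 4.83 - 3.900·0.749020 = 1.909
Σt over all 9·6 pixels = 165.4
V = pitch²·Σt = 0.53²·165.4 = 46.461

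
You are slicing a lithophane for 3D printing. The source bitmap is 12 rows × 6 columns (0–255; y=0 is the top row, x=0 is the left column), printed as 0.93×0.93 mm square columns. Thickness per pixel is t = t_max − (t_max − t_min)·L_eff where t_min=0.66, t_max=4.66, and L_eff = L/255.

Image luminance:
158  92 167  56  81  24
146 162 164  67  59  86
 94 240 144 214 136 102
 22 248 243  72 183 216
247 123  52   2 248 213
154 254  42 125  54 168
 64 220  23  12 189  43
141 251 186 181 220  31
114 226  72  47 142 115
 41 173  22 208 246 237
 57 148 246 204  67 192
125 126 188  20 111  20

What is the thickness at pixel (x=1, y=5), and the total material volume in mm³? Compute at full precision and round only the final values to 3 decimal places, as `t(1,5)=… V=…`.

t(1,5)=0.676 V=160.409

span = t_max - t_min = 4.66 - 0.66 = 4.000
L(1,5) = 254, L_eff = 254/255 = 0.996078
t(1,5) = 4.66 - 4.000·0.996078 = 0.676
Σt over all 12·6 pixels = 236468/1275 ≈ 185.4650980
V = pitch²·Σt = 0.93²·236468/1275 = 160.409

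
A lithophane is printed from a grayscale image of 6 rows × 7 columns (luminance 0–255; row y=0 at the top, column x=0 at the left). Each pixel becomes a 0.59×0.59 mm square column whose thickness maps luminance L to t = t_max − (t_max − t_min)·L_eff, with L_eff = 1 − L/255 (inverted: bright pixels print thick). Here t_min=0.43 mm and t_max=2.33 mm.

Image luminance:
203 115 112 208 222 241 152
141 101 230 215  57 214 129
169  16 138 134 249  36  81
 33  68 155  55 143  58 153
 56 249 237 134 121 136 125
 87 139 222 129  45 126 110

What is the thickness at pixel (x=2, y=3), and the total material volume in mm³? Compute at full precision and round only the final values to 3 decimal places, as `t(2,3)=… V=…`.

span = t_max - t_min = 2.33 - 0.43 = 1.900
L(2,3) = 155, L_eff = 1 - 155/255 = 0.392157 (inverted)
t(2,3) = 2.33 - 1.900·0.392157 = 1.585
Σt over all 6·7 pixels = 155189/2550 ≈ 60.8584314
V = pitch²·Σt = 0.59²·155189/2550 = 21.185

t(2,3)=1.585 V=21.185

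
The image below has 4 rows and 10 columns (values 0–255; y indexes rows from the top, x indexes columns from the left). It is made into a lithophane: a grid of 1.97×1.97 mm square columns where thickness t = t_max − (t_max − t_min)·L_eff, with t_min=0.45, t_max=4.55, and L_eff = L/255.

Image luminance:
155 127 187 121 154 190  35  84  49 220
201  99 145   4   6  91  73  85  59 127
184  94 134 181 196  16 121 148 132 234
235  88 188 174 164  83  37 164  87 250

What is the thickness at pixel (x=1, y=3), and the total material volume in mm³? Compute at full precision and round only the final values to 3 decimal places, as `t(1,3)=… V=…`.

t(1,3)=3.135 V=386.717

span = t_max - t_min = 4.55 - 0.45 = 4.100
L(1,3) = 88, L_eff = 88/255 = 0.345098
t(1,3) = 4.55 - 4.100·0.345098 = 3.135
Σt over all 4·10 pixels = 127049/1275 ≈ 99.6462745
V = pitch²·Σt = 1.97²·127049/1275 = 386.717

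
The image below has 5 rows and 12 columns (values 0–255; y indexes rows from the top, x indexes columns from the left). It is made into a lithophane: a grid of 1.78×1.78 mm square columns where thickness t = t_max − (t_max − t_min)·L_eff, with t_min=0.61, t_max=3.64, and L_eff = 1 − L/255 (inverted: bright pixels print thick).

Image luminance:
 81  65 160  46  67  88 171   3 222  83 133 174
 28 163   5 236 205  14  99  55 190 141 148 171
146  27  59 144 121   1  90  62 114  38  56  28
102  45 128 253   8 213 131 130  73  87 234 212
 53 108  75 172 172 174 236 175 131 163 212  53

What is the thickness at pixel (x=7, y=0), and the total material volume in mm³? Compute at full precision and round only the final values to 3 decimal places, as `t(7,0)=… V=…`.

span = t_max - t_min = 3.64 - 0.61 = 3.030
L(7,0) = 3, L_eff = 1 - 3/255 = 0.988235 (inverted)
t(7,0) = 3.64 - 3.030·0.988235 = 0.646
Σt over all 5·12 pixels = 507737/4250 ≈ 119.4675294
V = pitch²·Σt = 1.78²·507737/4250 = 378.521

t(7,0)=0.646 V=378.521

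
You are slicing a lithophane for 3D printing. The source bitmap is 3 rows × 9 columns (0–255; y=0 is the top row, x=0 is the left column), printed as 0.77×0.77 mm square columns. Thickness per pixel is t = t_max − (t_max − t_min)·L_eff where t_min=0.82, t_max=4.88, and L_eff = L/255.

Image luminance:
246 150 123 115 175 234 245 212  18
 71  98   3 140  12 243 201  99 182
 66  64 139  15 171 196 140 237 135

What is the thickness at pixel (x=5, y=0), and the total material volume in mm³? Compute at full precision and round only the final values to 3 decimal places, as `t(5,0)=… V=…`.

span = t_max - t_min = 4.88 - 0.82 = 4.060
L(5,0) = 234, L_eff = 234/255 = 0.917647
t(5,0) = 4.88 - 4.060·0.917647 = 1.154
Σt over all 3·9 pixels = 3691/51 ≈ 72.3725490
V = pitch²·Σt = 0.77²·3691/51 = 42.910

t(5,0)=1.154 V=42.910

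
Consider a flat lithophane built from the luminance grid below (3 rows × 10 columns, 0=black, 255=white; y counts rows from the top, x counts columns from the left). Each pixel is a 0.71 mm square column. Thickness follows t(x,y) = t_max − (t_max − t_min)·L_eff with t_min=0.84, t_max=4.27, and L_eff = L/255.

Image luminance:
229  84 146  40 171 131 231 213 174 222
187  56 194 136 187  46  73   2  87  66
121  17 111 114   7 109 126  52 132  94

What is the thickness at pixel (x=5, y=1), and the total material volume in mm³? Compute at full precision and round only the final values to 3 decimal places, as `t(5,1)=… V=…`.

span = t_max - t_min = 4.27 - 0.84 = 3.430
L(5,1) = 46, L_eff = 46/255 = 0.180392
t(5,1) = 4.27 - 3.430·0.180392 = 3.651
Σt over all 3·10 pixels = 170513/2125 ≈ 80.2414118
V = pitch²·Σt = 0.71²·170513/2125 = 40.450

t(5,1)=3.651 V=40.450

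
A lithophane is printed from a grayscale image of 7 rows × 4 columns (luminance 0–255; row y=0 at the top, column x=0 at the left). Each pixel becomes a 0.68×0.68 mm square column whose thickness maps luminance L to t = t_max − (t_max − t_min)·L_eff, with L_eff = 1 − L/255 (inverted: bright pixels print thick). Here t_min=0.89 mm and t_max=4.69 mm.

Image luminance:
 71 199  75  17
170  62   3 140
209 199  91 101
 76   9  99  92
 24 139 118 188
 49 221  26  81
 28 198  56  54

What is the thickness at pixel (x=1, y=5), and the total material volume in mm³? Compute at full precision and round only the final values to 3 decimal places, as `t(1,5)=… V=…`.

span = t_max - t_min = 4.69 - 0.89 = 3.800
L(1,5) = 221, L_eff = 1 - 221/255 = 0.133333 (inverted)
t(1,5) = 4.69 - 3.800·0.133333 = 4.183
Σt over all 7·4 pixels = 84878/1275 ≈ 66.5709804
V = pitch²·Σt = 0.68²·84878/1275 = 30.782

t(1,5)=4.183 V=30.782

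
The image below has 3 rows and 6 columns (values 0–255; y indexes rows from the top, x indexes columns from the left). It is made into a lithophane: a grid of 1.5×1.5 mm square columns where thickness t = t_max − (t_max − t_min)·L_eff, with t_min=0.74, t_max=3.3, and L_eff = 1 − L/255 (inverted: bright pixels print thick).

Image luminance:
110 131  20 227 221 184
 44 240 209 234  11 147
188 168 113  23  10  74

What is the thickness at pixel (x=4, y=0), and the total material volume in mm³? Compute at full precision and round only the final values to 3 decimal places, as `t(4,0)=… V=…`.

span = t_max - t_min = 3.3 - 0.74 = 2.560
L(4,0) = 221, L_eff = 1 - 221/255 = 0.133333 (inverted)
t(4,0) = 3.3 - 2.560·0.133333 = 2.959
Σt over all 3·6 pixels = 235571/6375 ≈ 36.9523137
V = pitch²·Σt = 1.5²·235571/6375 = 83.143

t(4,0)=2.959 V=83.143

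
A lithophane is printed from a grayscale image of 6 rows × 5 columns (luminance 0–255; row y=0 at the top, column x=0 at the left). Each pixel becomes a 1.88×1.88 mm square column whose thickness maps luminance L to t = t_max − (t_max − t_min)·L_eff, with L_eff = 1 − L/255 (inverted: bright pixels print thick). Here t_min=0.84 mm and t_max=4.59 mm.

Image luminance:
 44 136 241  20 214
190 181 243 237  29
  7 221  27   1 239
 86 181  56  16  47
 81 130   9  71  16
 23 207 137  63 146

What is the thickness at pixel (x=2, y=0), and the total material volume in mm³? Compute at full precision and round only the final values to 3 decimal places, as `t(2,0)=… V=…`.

t(2,0)=4.384 V=260.537

span = t_max - t_min = 4.59 - 0.84 = 3.750
L(2,0) = 241, L_eff = 1 - 241/255 = 0.054902 (inverted)
t(2,0) = 4.59 - 3.750·0.054902 = 4.384
Σt over all 6·5 pixels = 25063/340 ≈ 73.7147059
V = pitch²·Σt = 1.88²·25063/340 = 260.537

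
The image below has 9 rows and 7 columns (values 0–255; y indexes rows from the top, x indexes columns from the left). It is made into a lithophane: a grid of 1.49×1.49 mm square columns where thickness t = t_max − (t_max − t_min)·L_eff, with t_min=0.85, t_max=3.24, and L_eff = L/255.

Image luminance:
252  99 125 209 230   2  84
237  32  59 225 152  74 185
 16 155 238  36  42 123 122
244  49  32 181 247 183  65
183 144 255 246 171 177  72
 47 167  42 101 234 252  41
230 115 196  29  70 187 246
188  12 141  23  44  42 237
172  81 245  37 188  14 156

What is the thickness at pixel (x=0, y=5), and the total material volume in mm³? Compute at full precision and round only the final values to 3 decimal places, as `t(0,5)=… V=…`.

t(0,5)=2.799 V=276.653

span = t_max - t_min = 3.24 - 0.85 = 2.390
L(0,5) = 47, L_eff = 47/255 = 0.184314
t(0,5) = 3.24 - 2.390·0.184314 = 2.799
Σt over all 9·7 pixels = 186919/1500 ≈ 124.6126667
V = pitch²·Σt = 1.49²·186919/1500 = 276.653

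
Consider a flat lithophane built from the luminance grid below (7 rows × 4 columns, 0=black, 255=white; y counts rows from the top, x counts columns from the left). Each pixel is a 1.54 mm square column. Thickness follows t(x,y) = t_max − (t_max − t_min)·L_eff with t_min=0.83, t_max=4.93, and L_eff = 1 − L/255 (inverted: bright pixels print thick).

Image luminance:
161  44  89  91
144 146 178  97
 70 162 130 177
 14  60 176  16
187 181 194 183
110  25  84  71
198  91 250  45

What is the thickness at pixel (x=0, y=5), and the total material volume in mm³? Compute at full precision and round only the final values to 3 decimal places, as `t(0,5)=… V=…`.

t(0,5)=2.599 V=183.772

span = t_max - t_min = 4.93 - 0.83 = 4.100
L(0,5) = 110, L_eff = 1 - 110/255 = 0.568627 (inverted)
t(0,5) = 4.93 - 4.100·0.568627 = 2.599
Σt over all 7·4 pixels = 98798/1275 ≈ 77.4886275
V = pitch²·Σt = 1.54²·98798/1275 = 183.772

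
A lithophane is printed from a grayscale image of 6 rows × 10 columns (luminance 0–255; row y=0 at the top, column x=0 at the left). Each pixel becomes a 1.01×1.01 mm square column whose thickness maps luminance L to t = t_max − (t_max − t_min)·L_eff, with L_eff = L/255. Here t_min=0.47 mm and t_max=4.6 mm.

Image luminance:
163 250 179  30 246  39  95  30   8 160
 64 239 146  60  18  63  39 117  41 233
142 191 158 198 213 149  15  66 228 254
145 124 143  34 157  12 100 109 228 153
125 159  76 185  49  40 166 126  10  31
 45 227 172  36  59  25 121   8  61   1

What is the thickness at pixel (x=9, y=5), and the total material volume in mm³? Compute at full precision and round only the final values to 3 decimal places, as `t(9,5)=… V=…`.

t(9,5)=4.584 V=169.845

span = t_max - t_min = 4.6 - 0.47 = 4.130
L(9,5) = 1, L_eff = 1/255 = 0.003922
t(9,5) = 4.6 - 4.130·0.003922 = 4.584
Σt over all 6·10 pixels = 4245707/25500 ≈ 166.4983137
V = pitch²·Σt = 1.01²·4245707/25500 = 169.845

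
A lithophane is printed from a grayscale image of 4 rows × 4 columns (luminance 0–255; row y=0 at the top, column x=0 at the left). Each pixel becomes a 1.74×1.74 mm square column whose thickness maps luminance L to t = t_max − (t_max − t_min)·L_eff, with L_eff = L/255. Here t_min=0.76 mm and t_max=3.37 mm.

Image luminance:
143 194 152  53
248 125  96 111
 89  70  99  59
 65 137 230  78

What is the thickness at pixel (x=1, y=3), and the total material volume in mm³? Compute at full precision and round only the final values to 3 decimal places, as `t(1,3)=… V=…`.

span = t_max - t_min = 3.37 - 0.76 = 2.610
L(1,3) = 137, L_eff = 137/255 = 0.537255
t(1,3) = 3.37 - 2.610·0.537255 = 1.968
Σt over all 4·4 pixels = 288757/8500 ≈ 33.9714118
V = pitch²·Σt = 1.74²·288757/8500 = 102.852

t(1,3)=1.968 V=102.852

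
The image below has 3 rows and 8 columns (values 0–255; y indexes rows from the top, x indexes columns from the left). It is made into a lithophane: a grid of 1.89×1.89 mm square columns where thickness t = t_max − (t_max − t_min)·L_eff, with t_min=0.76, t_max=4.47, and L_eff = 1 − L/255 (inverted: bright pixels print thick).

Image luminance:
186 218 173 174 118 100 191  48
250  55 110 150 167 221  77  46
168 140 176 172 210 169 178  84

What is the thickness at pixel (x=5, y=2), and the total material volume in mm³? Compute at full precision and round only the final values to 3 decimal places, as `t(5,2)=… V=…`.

span = t_max - t_min = 4.47 - 0.76 = 3.710
L(5,2) = 169, L_eff = 1 - 169/255 = 0.337255 (inverted)
t(5,2) = 4.47 - 3.710·0.337255 = 3.219
Σt over all 3·8 pixels = 1793671/25500 ≈ 70.3400392
V = pitch²·Σt = 1.89²·1793671/25500 = 251.262

t(5,2)=3.219 V=251.262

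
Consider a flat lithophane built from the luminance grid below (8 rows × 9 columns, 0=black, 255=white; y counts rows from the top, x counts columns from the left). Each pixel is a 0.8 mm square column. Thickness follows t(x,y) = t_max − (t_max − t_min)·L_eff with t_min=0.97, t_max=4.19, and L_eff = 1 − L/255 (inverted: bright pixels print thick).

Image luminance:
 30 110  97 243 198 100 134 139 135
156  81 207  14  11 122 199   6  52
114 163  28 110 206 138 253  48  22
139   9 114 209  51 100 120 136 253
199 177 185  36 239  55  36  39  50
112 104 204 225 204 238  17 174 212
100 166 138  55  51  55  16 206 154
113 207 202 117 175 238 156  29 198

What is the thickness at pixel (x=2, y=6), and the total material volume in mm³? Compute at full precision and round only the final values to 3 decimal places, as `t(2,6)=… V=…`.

t(2,6)=2.713 V=118.474

span = t_max - t_min = 4.19 - 0.97 = 3.220
L(2,6) = 138, L_eff = 1 - 138/255 = 0.458824 (inverted)
t(2,6) = 4.19 - 3.220·0.458824 = 2.713
Σt over all 8·9 pixels = 185.116
V = pitch²·Σt = 0.8²·185.116 = 118.474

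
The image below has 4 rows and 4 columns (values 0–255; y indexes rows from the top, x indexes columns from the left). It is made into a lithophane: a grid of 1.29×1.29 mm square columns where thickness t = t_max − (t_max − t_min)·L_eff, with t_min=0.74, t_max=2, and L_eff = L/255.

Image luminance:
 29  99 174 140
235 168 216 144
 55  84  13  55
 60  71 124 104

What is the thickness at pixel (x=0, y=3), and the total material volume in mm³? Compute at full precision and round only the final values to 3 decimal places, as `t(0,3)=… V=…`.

t(0,3)=1.704 V=38.689

span = t_max - t_min = 2 - 0.74 = 1.260
L(0,3) = 60, L_eff = 60/255 = 0.235294
t(0,3) = 2 - 1.260·0.235294 = 1.704
Σt over all 4·4 pixels = 98809/4250 ≈ 23.2491765
V = pitch²·Σt = 1.29²·98809/4250 = 38.689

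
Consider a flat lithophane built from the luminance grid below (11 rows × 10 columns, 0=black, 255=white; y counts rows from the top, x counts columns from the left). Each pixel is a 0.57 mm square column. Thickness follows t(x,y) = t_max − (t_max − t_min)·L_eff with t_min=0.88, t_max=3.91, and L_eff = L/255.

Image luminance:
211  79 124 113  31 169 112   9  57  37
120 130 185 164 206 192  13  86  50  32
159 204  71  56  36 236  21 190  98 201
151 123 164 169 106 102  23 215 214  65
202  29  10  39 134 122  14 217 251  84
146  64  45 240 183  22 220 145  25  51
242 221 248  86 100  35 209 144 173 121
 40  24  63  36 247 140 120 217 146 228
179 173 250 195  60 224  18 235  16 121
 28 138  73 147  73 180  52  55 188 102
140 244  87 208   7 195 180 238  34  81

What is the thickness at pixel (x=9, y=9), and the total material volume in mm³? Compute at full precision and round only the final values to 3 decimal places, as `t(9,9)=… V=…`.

t(9,9)=2.698 V=86.741

span = t_max - t_min = 3.91 - 0.88 = 3.030
L(9,9) = 102, L_eff = 102/255 = 0.400000
t(9,9) = 3.91 - 3.030·0.400000 = 2.698
Σt over all 11·10 pixels = 1134661/4250 ≈ 266.9790588
V = pitch²·Σt = 0.57²·1134661/4250 = 86.741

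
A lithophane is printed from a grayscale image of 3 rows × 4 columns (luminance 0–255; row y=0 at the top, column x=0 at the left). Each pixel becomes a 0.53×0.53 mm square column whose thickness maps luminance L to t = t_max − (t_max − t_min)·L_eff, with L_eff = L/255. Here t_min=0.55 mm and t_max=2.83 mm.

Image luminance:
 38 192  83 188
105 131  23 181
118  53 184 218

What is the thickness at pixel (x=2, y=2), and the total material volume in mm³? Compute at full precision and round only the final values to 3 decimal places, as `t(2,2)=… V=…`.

t(2,2)=1.185 V=5.737

span = t_max - t_min = 2.83 - 0.55 = 2.280
L(2,2) = 184, L_eff = 184/255 = 0.721569
t(2,2) = 2.83 - 2.280·0.721569 = 1.185
Σt over all 3·4 pixels = 43399/2125 ≈ 20.4230588
V = pitch²·Σt = 0.53²·43399/2125 = 5.737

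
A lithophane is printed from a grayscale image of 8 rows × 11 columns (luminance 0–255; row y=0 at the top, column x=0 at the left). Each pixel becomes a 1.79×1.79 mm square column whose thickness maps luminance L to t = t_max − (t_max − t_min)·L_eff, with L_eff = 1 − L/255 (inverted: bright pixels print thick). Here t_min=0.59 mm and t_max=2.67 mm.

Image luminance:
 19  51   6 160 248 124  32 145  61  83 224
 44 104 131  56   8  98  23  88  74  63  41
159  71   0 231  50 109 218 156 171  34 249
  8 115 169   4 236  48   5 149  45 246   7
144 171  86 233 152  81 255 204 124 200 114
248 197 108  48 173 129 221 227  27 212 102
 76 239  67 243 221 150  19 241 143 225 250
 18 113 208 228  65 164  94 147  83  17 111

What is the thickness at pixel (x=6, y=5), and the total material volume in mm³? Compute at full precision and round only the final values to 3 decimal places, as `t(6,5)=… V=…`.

span = t_max - t_min = 2.67 - 0.59 = 2.080
L(6,5) = 221, L_eff = 1 - 221/255 = 0.133333 (inverted)
t(6,5) = 2.67 - 2.080·0.133333 = 2.393
Σt over all 8·11 pixels = 299974/2125 ≈ 141.1642353
V = pitch²·Σt = 1.79²·299974/2125 = 452.304

t(6,5)=2.393 V=452.304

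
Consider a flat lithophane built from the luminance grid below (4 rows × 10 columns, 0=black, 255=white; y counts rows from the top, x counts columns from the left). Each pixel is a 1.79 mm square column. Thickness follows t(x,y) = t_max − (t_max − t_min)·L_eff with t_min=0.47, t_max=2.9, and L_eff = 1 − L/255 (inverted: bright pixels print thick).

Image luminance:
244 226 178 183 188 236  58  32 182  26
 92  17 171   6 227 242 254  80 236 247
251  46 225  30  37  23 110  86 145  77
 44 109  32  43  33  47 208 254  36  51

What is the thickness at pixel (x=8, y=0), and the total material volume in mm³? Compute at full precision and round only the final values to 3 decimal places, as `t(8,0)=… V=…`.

t(8,0)=2.204 V=213.269

span = t_max - t_min = 2.9 - 0.47 = 2.430
L(8,0) = 182, L_eff = 1 - 182/255 = 0.286275 (inverted)
t(8,0) = 2.9 - 2.430·0.286275 = 2.204
Σt over all 4·10 pixels = 141443/2125 ≈ 66.5614118
V = pitch²·Σt = 1.79²·141443/2125 = 213.269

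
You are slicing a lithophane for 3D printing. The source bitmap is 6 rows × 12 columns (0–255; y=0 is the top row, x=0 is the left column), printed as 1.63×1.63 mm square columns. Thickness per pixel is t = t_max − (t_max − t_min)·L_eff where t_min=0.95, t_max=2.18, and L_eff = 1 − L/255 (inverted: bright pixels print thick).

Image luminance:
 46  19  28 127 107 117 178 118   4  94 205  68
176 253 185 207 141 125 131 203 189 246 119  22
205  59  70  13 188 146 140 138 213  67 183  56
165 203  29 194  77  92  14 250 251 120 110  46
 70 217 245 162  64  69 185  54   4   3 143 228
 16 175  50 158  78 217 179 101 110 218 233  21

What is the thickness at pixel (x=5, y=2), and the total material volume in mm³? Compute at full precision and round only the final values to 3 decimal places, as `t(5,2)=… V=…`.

span = t_max - t_min = 2.18 - 0.95 = 1.230
L(5,2) = 146, L_eff = 1 - 146/255 = 0.427451 (inverted)
t(5,2) = 2.18 - 1.230·0.427451 = 1.654
Σt over all 6·12 pixels = 956017/8500 ≈ 112.4725882
V = pitch²·Σt = 1.63²·956017/8500 = 298.828

t(5,2)=1.654 V=298.828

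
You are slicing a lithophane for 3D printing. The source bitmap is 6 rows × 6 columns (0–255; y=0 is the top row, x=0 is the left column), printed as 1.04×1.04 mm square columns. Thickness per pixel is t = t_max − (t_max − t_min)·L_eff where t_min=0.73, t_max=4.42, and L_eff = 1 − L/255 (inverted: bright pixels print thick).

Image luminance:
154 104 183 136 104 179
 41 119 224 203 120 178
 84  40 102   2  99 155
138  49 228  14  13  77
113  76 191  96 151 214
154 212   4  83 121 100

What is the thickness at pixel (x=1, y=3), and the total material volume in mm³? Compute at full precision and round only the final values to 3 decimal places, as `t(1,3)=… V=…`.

span = t_max - t_min = 4.42 - 0.73 = 3.690
L(1,3) = 49, L_eff = 1 - 49/255 = 0.807843 (inverted)
t(1,3) = 4.42 - 3.690·0.807843 = 1.439
Σt over all 6·6 pixels = 747483/8500 ≈ 87.9391765
V = pitch²·Σt = 1.04²·747483/8500 = 95.115

t(1,3)=1.439 V=95.115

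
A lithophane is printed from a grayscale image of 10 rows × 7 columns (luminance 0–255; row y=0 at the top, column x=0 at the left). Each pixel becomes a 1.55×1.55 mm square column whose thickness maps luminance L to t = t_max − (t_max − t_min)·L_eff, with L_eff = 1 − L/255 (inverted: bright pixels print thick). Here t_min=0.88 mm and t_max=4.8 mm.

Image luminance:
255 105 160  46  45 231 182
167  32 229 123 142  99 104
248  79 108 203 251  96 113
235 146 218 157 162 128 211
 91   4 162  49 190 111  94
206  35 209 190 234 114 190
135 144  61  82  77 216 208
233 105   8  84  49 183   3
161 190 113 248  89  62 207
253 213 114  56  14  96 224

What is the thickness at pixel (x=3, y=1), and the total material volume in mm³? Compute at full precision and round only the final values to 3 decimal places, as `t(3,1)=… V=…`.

t(3,1)=2.771 V=509.268

span = t_max - t_min = 4.8 - 0.88 = 3.920
L(3,1) = 123, L_eff = 1 - 123/255 = 0.517647 (inverted)
t(3,1) = 4.8 - 3.920·0.517647 = 2.771
Σt over all 10·7 pixels = 1351336/6375 ≈ 211.9742745
V = pitch²·Σt = 1.55²·1351336/6375 = 509.268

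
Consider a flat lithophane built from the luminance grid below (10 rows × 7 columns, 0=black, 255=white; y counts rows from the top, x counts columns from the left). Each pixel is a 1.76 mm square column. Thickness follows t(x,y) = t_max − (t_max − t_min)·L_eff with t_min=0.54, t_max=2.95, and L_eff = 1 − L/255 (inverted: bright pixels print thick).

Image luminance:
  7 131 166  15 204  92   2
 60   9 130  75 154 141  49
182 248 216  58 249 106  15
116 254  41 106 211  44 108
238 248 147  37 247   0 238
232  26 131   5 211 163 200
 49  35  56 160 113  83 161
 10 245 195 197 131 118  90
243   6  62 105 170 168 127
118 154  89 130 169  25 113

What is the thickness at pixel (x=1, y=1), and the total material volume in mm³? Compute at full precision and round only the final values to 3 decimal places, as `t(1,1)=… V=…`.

t(1,1)=0.625 V=369.853

span = t_max - t_min = 2.95 - 0.54 = 2.410
L(1,1) = 9, L_eff = 1 - 9/255 = 0.964706 (inverted)
t(1,1) = 2.95 - 2.410·0.964706 = 0.625
Σt over all 10·7 pixels = 507449/4250 ≈ 119.3997647
V = pitch²·Σt = 1.76²·507449/4250 = 369.853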